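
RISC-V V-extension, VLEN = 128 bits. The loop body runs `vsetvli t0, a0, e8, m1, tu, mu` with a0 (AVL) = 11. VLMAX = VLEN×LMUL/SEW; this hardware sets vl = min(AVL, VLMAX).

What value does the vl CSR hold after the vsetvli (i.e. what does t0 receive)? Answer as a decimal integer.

VLMAX = (128 × 1) / 8 = 16 lanes
AVL=11 ≤ VLMAX=16, so vl = 11

vl = 11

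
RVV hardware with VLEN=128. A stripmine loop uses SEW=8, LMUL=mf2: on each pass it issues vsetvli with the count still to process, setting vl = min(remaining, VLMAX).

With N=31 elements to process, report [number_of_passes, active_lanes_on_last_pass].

[iterations, last_vl] = [4, 7]

lanes per group: 128·1/2/8 = 8
31 elements at 8/iter → 4 passes, remainder 7 on the last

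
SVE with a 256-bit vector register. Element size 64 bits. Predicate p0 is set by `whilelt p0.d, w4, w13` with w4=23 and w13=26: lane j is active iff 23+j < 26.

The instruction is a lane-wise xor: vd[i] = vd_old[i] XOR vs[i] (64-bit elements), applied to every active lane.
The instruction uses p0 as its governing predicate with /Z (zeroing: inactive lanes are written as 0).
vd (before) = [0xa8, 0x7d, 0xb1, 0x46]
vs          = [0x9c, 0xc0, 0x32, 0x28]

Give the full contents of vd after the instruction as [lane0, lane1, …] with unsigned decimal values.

vd = [52, 189, 131, 0]

256-bit reg / 64-bit elem → 4 lanes
p0[j] = (23+j < 26); true for j=0..2 → 3 lanes set
  i=0: xor(0xa8,0x9c) → 52
  i=1: xor(0x7d,0xc0) → 189
  i=2: xor(0xb1,0x32) → 131
  i=3: tail/zero → 0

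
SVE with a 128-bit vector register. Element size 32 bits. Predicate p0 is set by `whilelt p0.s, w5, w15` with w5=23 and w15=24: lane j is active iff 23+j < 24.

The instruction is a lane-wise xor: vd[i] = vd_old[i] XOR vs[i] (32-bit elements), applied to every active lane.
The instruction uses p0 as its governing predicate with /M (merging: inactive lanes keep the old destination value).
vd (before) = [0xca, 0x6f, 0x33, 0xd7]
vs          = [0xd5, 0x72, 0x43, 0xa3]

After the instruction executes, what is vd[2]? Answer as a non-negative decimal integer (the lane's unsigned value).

lane count: 128 div 32 = 4
active while 23+j < 24, i.e. j ∈ [0,1) capped at 4 ⇒ 1
lane  0: xor(0xca,0xd5) ⇒ 0x1f
lane  1: tail/keep ⇒ 0x6f
lane  2: tail/keep ⇒ 0x33
lane  3: tail/keep ⇒ 0xd7

vd[2] = 51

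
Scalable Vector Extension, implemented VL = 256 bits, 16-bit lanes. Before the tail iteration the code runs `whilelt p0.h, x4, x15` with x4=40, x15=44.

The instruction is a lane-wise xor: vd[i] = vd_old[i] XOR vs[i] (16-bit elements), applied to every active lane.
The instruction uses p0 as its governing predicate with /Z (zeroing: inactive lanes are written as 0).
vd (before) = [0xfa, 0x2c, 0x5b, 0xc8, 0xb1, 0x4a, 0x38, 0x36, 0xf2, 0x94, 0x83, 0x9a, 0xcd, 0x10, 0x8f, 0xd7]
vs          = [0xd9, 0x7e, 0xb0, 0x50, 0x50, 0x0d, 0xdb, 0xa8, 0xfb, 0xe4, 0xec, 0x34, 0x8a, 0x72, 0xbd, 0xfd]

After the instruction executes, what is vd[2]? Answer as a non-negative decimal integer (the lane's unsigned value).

vd[2] = 235

register lanes = 256/16 = 16
active while 40+j < 44, i.e. j ∈ [0,4) capped at 16 ⇒ 4
vd[0] xor(0xfa,0xd9) -> 0x23
vd[1] xor(0x2c,0x7e) -> 0x52
vd[2] xor(0x5b,0xb0) -> 0xeb
vd[3] xor(0xc8,0x50) -> 0x98
vd[4] tail/zero -> 0x00
vd[5] tail/zero -> 0x00
vd[6] tail/zero -> 0x00
vd[7] tail/zero -> 0x00
vd[8] tail/zero -> 0x00
vd[9] tail/zero -> 0x00
vd[10] tail/zero -> 0x00
vd[11] tail/zero -> 0x00
vd[12] tail/zero -> 0x00
vd[13] tail/zero -> 0x00
vd[14] tail/zero -> 0x00
vd[15] tail/zero -> 0x00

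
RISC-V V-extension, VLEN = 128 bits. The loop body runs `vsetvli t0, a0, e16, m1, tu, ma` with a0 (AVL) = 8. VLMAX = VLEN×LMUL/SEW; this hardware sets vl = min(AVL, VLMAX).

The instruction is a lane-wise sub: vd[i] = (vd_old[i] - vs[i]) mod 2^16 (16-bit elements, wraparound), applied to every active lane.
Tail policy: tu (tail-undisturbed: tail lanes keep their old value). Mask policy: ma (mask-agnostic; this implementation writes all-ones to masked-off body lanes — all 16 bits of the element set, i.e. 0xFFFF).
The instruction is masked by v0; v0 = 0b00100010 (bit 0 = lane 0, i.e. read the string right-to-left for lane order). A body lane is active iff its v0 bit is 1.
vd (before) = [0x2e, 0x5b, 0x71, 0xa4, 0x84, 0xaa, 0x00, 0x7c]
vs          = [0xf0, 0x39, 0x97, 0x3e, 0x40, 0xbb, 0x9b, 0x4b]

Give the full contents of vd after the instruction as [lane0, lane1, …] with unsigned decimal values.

vd = [65535, 34, 65535, 65535, 65535, 65519, 65535, 65535]

VLMAX = VLEN×LMUL/SEW = 128×1/16 = 8
vl = min(AVL, VLMAX) = min(8, 8) = 8
lane  0: mask-off/ones ⇒ 0xffff
lane  1: sub(0x5b,0x39) ⇒ 0x22
lane  2: mask-off/ones ⇒ 0xffff
lane  3: mask-off/ones ⇒ 0xffff
lane  4: mask-off/ones ⇒ 0xffff
lane  5: sub(0xaa,0xbb) ⇒ 0xffef
lane  6: mask-off/ones ⇒ 0xffff
lane  7: mask-off/ones ⇒ 0xffff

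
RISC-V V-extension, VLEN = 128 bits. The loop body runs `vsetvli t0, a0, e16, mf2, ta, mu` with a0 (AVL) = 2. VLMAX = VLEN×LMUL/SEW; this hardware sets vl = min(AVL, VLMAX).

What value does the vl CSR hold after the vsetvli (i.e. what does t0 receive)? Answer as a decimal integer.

VLMAX = (128 × 1/2) / 16 = 4 lanes
AVL=2 ≤ VLMAX=4, so vl = 2

vl = 2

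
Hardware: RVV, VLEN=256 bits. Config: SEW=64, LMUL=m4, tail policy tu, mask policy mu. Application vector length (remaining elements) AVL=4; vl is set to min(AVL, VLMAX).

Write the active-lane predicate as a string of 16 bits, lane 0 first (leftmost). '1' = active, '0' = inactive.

VLMAX = (256 × 4) / 64 = 16 lanes
vl ← min(4, 16) = 4
bits (lane 0 leftmost): 1111000000000000

predicate = 1111000000000000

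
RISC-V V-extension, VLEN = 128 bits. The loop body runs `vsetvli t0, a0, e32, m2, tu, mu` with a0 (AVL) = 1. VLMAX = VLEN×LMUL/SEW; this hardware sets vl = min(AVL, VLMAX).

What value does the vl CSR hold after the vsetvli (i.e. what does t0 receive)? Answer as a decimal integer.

lanes per group: 128·2/32 = 8
AVL=1 ≤ VLMAX=8, so vl = 1

vl = 1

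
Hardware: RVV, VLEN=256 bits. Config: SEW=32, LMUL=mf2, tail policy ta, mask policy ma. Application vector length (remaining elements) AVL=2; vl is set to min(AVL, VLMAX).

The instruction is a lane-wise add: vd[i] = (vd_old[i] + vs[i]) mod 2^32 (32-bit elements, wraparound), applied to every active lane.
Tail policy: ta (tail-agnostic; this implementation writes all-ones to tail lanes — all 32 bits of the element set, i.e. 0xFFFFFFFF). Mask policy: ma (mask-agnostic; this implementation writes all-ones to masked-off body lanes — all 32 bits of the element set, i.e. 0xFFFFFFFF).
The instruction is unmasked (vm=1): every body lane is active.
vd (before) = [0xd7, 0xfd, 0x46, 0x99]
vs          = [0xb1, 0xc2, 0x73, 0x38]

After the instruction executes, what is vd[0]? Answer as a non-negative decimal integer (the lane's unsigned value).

vd[0] = 392

VLMAX = VLEN×LMUL/SEW = 256×1/2/32 = 4
vl = min(AVL, VLMAX) = min(2, 4) = 2
vd[0] add(0xd7,0xb1) -> 0x188
vd[1] add(0xfd,0xc2) -> 0x1bf
vd[2] tail/ones -> 0xffffffff
vd[3] tail/ones -> 0xffffffff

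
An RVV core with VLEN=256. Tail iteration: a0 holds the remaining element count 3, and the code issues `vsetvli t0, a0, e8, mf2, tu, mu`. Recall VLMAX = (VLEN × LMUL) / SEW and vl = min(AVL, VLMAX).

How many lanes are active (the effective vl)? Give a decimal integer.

vl = 3

VLMAX = (256 × 1/2) / 8 = 16 lanes
vl = min(AVL, VLMAX) = min(3, 16) = 3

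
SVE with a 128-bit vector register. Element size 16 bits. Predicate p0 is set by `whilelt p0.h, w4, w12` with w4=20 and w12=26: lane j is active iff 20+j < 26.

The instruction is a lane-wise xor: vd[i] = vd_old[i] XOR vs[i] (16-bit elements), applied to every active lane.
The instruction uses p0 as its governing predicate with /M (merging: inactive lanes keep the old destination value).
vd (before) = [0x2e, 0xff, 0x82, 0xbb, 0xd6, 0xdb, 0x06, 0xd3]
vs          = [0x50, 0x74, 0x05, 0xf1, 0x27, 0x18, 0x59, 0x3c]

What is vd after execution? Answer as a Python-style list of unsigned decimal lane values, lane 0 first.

128-bit reg / 16-bit elem → 8 lanes
active while 20+j < 26, i.e. j ∈ [0,6) capped at 8 ⇒ 6
[0] xor(0x2e,0x50) = 0x7e
[1] xor(0xff,0x74) = 0x8b
[2] xor(0x82,0x05) = 0x87
[3] xor(0xbb,0xf1) = 0x4a
[4] xor(0xd6,0x27) = 0xf1
[5] xor(0xdb,0x18) = 0xc3
[6] tail/keep = 0x06
[7] tail/keep = 0xd3

vd = [126, 139, 135, 74, 241, 195, 6, 211]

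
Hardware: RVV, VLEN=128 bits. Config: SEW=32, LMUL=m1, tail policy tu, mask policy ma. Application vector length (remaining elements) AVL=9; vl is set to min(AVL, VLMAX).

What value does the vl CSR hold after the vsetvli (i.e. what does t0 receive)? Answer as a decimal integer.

vl = 4

VLMAX = VLEN×LMUL/SEW = 128×1/32 = 4
vl = min(AVL, VLMAX) = min(9, 4) = 4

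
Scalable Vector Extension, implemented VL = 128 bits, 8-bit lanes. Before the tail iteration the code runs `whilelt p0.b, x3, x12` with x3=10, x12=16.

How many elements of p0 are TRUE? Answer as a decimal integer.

lane count: 128 div 8 = 16
p0[j] = (10+j < 16); true for j=0..5 → 6 lanes set

vl = 6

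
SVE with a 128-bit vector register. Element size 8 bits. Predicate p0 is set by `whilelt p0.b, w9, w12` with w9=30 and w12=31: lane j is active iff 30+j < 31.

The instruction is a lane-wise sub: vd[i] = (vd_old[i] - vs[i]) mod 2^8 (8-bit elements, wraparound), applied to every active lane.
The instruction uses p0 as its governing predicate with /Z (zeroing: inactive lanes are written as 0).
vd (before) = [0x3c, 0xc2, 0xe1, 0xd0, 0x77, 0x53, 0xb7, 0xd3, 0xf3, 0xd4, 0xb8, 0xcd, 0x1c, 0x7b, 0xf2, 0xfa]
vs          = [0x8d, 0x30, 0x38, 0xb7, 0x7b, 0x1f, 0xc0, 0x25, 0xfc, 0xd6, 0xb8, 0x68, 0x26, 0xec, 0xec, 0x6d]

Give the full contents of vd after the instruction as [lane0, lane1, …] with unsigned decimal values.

lane count: 128 div 8 = 16
p0[j] = (30+j < 31); true for j=0..0 → 1 lanes set
  i=0: sub(0x3c,0x8d) → 175
  i=1: tail/zero → 0
  i=2: tail/zero → 0
  i=3: tail/zero → 0
  i=4: tail/zero → 0
  i=5: tail/zero → 0
  i=6: tail/zero → 0
  i=7: tail/zero → 0
  i=8: tail/zero → 0
  i=9: tail/zero → 0
  i=10: tail/zero → 0
  i=11: tail/zero → 0
  i=12: tail/zero → 0
  i=13: tail/zero → 0
  i=14: tail/zero → 0
  i=15: tail/zero → 0

vd = [175, 0, 0, 0, 0, 0, 0, 0, 0, 0, 0, 0, 0, 0, 0, 0]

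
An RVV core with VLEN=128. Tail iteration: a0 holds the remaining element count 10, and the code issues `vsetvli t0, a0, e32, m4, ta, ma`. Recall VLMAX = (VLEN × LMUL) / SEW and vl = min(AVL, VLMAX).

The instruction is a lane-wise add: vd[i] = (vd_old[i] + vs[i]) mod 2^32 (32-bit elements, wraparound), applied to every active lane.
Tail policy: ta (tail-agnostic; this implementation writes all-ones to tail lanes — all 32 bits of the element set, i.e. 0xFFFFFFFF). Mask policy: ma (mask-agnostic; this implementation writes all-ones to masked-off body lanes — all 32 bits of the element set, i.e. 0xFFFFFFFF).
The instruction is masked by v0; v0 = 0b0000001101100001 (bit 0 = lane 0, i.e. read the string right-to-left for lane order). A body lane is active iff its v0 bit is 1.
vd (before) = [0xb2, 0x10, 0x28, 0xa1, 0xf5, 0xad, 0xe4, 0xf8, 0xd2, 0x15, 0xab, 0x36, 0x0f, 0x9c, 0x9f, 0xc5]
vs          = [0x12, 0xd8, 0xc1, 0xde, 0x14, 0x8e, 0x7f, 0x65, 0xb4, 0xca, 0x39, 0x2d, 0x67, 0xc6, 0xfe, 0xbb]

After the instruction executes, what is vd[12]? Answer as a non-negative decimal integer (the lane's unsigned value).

VLMAX = VLEN×LMUL/SEW = 128×4/32 = 16
vl = min(AVL, VLMAX) = min(10, 16) = 10
[0] add(0xb2,0x12) = 0xc4
[1] mask-off/ones = 0xffffffff
[2] mask-off/ones = 0xffffffff
[3] mask-off/ones = 0xffffffff
[4] mask-off/ones = 0xffffffff
[5] add(0xad,0x8e) = 0x13b
[6] add(0xe4,0x7f) = 0x163
[7] mask-off/ones = 0xffffffff
[8] add(0xd2,0xb4) = 0x186
[9] add(0x15,0xca) = 0xdf
[10] tail/ones = 0xffffffff
[11] tail/ones = 0xffffffff
[12] tail/ones = 0xffffffff
[13] tail/ones = 0xffffffff
[14] tail/ones = 0xffffffff
[15] tail/ones = 0xffffffff

vd[12] = 4294967295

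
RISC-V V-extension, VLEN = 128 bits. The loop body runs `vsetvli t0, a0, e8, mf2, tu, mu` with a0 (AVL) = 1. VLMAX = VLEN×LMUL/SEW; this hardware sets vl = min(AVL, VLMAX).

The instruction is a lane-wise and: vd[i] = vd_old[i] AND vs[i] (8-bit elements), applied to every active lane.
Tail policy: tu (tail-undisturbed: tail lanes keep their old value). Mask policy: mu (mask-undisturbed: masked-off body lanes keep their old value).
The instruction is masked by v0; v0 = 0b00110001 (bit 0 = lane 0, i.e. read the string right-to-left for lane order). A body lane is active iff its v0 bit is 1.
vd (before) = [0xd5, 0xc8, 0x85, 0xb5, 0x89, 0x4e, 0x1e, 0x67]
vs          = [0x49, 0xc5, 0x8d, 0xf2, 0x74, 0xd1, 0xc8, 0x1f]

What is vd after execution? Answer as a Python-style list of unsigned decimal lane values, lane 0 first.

VLMAX = VLEN×LMUL/SEW = 128×1/2/8 = 8
vl ← min(1, 8) = 1
lane  0: and(0xd5,0x49) ⇒ 0x41
lane  1: tail/keep ⇒ 0xc8
lane  2: tail/keep ⇒ 0x85
lane  3: tail/keep ⇒ 0xb5
lane  4: tail/keep ⇒ 0x89
lane  5: tail/keep ⇒ 0x4e
lane  6: tail/keep ⇒ 0x1e
lane  7: tail/keep ⇒ 0x67

vd = [65, 200, 133, 181, 137, 78, 30, 103]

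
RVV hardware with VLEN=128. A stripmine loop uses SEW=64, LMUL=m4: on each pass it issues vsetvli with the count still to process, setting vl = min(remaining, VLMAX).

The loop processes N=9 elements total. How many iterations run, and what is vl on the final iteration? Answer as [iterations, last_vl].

lanes per group: 128·4/64 = 8
9 elements at 8/iter → 2 passes, remainder 1 on the last

[iterations, last_vl] = [2, 1]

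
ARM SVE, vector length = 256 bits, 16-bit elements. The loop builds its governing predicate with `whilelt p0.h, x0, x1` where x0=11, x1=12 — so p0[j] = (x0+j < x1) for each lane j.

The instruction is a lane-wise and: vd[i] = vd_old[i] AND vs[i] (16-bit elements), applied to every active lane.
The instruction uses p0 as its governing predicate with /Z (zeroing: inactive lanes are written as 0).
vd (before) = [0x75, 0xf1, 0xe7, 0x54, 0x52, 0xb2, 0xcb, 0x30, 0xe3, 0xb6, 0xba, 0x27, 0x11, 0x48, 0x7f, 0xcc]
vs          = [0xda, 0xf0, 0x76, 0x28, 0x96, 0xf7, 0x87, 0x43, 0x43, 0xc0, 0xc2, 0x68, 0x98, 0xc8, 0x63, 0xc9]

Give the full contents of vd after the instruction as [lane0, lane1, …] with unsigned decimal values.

register lanes = 256/16 = 16
active while 11+j < 12, i.e. j ∈ [0,1) capped at 16 ⇒ 1
  i=0: and(0x75,0xda) → 80
  i=1: tail/zero → 0
  i=2: tail/zero → 0
  i=3: tail/zero → 0
  i=4: tail/zero → 0
  i=5: tail/zero → 0
  i=6: tail/zero → 0
  i=7: tail/zero → 0
  i=8: tail/zero → 0
  i=9: tail/zero → 0
  i=10: tail/zero → 0
  i=11: tail/zero → 0
  i=12: tail/zero → 0
  i=13: tail/zero → 0
  i=14: tail/zero → 0
  i=15: tail/zero → 0

vd = [80, 0, 0, 0, 0, 0, 0, 0, 0, 0, 0, 0, 0, 0, 0, 0]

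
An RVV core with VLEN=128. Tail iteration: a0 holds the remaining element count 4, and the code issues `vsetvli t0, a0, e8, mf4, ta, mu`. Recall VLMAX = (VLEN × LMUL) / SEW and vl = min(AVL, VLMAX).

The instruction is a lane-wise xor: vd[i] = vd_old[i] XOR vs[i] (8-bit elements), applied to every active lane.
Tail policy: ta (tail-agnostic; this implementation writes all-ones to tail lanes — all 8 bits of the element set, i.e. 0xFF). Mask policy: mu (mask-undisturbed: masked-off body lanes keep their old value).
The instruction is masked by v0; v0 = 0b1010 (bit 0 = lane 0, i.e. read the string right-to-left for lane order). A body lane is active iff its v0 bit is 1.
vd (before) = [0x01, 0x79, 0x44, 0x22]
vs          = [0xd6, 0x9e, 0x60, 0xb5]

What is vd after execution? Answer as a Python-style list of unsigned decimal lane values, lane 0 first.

vd = [1, 231, 68, 151]

VLMAX = VLEN×LMUL/SEW = 128×1/4/8 = 4
AVL=4 ≤ VLMAX=4, so vl = 4
  i=0: mask-off/keep → 1
  i=1: xor(0x79,0x9e) → 231
  i=2: mask-off/keep → 68
  i=3: xor(0x22,0xb5) → 151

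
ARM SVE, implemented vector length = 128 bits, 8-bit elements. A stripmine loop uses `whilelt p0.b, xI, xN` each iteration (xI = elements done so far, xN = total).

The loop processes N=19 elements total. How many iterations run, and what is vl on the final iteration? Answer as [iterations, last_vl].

128-bit reg / 8-bit elem → 16 lanes
19 elements at 16/iter → 2 passes, remainder 3 on the last

[iterations, last_vl] = [2, 3]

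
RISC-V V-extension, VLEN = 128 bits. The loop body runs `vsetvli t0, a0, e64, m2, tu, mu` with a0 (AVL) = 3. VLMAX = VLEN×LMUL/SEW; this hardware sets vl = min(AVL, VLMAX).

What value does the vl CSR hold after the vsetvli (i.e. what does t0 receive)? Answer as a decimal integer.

vl = 3

VLMAX = VLEN×LMUL/SEW = 128×2/64 = 4
vl ← min(3, 4) = 3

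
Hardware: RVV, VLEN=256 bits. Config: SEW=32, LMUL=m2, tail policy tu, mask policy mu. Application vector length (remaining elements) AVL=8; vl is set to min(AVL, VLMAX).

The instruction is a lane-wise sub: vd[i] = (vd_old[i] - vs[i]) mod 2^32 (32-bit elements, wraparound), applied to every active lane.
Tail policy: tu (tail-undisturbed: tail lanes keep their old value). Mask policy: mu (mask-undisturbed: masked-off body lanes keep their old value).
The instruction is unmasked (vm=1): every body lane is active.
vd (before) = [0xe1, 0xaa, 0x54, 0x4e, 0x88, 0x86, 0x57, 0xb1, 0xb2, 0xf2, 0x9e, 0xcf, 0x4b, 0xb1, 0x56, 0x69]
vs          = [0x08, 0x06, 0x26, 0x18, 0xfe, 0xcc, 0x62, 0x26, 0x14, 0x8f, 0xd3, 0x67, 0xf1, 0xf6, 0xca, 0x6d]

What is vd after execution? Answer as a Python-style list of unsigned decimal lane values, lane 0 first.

lanes per group: 256·2/32 = 16
AVL=8 ≤ VLMAX=16, so vl = 8
[0] sub(0xe1,0x08) = 0xd9
[1] sub(0xaa,0x06) = 0xa4
[2] sub(0x54,0x26) = 0x2e
[3] sub(0x4e,0x18) = 0x36
[4] sub(0x88,0xfe) = 0xffffff8a
[5] sub(0x86,0xcc) = 0xffffffba
[6] sub(0x57,0x62) = 0xfffffff5
[7] sub(0xb1,0x26) = 0x8b
[8] tail/keep = 0xb2
[9] tail/keep = 0xf2
[10] tail/keep = 0x9e
[11] tail/keep = 0xcf
[12] tail/keep = 0x4b
[13] tail/keep = 0xb1
[14] tail/keep = 0x56
[15] tail/keep = 0x69

vd = [217, 164, 46, 54, 4294967178, 4294967226, 4294967285, 139, 178, 242, 158, 207, 75, 177, 86, 105]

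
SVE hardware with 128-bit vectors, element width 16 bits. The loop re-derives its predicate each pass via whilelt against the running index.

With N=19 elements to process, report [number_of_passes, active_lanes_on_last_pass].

[iterations, last_vl] = [3, 3]

register lanes = 128/16 = 8
N=19: ⌈19/8⌉ = 3 iters; last vl = 19 − 2×8 = 3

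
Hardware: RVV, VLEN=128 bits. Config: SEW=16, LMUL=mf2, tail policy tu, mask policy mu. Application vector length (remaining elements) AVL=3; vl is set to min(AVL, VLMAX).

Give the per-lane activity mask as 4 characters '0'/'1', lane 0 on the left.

VLMAX = (128 × 1/2) / 16 = 4 lanes
AVL=3 ≤ VLMAX=4, so vl = 3
bits (lane 0 leftmost): 1110

predicate = 1110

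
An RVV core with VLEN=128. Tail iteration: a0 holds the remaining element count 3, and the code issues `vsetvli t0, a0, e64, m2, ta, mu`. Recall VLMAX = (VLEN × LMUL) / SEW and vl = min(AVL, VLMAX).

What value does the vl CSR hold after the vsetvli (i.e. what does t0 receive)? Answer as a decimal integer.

vl = 3

lanes per group: 128·2/64 = 4
vl ← min(3, 4) = 3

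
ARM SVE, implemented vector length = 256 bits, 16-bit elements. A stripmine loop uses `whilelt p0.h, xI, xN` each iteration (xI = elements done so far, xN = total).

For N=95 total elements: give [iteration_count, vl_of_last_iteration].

register lanes = 256/16 = 16
95 elements at 16/iter → 6 passes, remainder 15 on the last

[iterations, last_vl] = [6, 15]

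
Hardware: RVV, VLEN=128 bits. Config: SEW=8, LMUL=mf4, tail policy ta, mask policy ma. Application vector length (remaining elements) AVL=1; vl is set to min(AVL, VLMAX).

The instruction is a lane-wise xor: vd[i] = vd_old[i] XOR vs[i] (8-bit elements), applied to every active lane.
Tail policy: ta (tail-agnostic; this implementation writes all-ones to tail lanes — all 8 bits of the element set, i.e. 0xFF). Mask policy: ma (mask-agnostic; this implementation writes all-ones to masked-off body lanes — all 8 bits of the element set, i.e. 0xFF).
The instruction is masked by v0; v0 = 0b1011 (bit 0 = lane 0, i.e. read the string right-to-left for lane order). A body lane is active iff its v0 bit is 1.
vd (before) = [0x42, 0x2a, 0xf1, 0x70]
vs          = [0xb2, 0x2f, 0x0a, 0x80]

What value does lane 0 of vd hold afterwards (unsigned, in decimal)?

VLMAX = (128 × 1/4) / 8 = 4 lanes
vl ← min(1, 4) = 1
  i=0: xor(0x42,0xb2) → 240
  i=1: tail/ones → 255
  i=2: tail/ones → 255
  i=3: tail/ones → 255

vd[0] = 240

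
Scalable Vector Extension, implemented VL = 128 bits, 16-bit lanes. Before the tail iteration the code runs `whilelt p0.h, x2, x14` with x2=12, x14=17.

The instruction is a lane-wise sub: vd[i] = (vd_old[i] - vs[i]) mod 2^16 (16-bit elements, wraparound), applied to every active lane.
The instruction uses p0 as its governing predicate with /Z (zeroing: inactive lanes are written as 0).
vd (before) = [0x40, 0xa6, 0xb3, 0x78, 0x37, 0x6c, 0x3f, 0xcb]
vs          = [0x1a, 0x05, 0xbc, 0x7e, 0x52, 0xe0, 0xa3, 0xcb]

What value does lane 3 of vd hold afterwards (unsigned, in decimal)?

vd[3] = 65530

register lanes = 128/16 = 8
active while 12+j < 17, i.e. j ∈ [0,5) capped at 8 ⇒ 5
[0] sub(0x40,0x1a) = 0x26
[1] sub(0xa6,0x05) = 0xa1
[2] sub(0xb3,0xbc) = 0xfff7
[3] sub(0x78,0x7e) = 0xfffa
[4] sub(0x37,0x52) = 0xffe5
[5] tail/zero = 0x00
[6] tail/zero = 0x00
[7] tail/zero = 0x00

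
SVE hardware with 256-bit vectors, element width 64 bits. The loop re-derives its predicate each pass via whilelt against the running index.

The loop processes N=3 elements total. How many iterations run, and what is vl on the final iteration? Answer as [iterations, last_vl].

256-bit reg / 64-bit elem → 4 lanes
iterations = ceil(3/4) = 1; final-pass vl = 3

[iterations, last_vl] = [1, 3]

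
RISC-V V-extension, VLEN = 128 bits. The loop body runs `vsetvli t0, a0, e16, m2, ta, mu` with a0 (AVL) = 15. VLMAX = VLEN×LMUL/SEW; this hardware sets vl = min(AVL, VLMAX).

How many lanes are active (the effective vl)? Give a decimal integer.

vl = 15

lanes per group: 128·2/16 = 16
AVL=15 ≤ VLMAX=16, so vl = 15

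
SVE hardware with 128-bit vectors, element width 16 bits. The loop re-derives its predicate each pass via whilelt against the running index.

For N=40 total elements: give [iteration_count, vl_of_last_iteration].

128-bit reg / 16-bit elem → 8 lanes
iterations = ceil(40/8) = 5; final-pass vl = 8

[iterations, last_vl] = [5, 8]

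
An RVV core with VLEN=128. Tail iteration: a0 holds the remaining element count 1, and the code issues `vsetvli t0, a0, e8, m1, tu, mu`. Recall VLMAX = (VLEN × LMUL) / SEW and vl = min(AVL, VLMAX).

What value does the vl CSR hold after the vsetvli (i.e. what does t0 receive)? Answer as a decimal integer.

vl = 1

VLMAX = VLEN×LMUL/SEW = 128×1/8 = 16
vl = min(AVL, VLMAX) = min(1, 16) = 1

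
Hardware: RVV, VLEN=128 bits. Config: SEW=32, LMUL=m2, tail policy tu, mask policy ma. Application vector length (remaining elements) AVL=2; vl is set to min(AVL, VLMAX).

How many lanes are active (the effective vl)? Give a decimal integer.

vl = 2

lanes per group: 128·2/32 = 8
vl ← min(2, 8) = 2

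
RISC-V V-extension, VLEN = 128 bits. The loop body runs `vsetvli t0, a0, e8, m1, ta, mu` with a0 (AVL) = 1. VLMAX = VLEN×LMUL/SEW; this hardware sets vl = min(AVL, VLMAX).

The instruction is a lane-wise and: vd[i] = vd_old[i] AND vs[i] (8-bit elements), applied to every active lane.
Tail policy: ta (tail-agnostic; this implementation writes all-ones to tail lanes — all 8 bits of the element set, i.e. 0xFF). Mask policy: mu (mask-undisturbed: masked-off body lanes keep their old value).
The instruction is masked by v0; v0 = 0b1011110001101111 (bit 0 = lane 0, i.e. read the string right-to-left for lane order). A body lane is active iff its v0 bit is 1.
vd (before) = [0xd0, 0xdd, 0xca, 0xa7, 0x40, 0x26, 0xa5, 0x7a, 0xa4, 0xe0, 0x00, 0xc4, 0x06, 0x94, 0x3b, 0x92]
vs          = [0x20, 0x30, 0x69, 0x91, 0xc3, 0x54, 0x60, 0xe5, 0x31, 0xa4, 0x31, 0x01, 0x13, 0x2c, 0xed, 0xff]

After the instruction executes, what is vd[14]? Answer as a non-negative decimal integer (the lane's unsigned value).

lanes per group: 128·1/8 = 16
vl ← min(1, 16) = 1
lane  0: and(0xd0,0x20) ⇒ 0x00
lane  1: tail/ones ⇒ 0xff
lane  2: tail/ones ⇒ 0xff
lane  3: tail/ones ⇒ 0xff
lane  4: tail/ones ⇒ 0xff
lane  5: tail/ones ⇒ 0xff
lane  6: tail/ones ⇒ 0xff
lane  7: tail/ones ⇒ 0xff
lane  8: tail/ones ⇒ 0xff
lane  9: tail/ones ⇒ 0xff
lane 10: tail/ones ⇒ 0xff
lane 11: tail/ones ⇒ 0xff
lane 12: tail/ones ⇒ 0xff
lane 13: tail/ones ⇒ 0xff
lane 14: tail/ones ⇒ 0xff
lane 15: tail/ones ⇒ 0xff

vd[14] = 255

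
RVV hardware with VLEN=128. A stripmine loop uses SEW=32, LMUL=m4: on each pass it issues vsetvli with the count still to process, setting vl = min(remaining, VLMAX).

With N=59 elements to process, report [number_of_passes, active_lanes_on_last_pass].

[iterations, last_vl] = [4, 11]

VLMAX = VLEN×LMUL/SEW = 128×4/32 = 16
iterations = ceil(59/16) = 4; final-pass vl = 11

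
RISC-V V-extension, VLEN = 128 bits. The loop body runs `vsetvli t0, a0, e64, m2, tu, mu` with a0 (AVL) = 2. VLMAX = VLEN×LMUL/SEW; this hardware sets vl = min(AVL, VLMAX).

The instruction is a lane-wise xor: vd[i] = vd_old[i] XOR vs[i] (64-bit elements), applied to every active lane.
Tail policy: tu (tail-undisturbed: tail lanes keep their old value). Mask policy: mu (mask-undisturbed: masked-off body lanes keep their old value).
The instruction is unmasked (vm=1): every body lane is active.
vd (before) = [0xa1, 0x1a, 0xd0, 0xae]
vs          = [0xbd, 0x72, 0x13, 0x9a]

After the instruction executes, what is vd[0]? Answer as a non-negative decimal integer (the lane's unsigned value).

vd[0] = 28

lanes per group: 128·2/64 = 4
vl = min(AVL, VLMAX) = min(2, 4) = 2
vd[0] xor(0xa1,0xbd) -> 0x1c
vd[1] xor(0x1a,0x72) -> 0x68
vd[2] tail/keep -> 0xd0
vd[3] tail/keep -> 0xae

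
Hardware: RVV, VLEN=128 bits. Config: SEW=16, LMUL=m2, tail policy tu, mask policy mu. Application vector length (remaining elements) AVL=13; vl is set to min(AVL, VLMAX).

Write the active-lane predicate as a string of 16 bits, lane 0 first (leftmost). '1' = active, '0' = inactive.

VLMAX = (128 × 2) / 16 = 16 lanes
AVL=13 ≤ VLMAX=16, so vl = 13
bits (lane 0 leftmost): 1111111111111000

predicate = 1111111111111000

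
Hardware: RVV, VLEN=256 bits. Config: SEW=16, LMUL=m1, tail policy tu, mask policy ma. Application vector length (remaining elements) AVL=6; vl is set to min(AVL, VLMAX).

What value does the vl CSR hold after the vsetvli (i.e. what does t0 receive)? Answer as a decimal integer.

lanes per group: 256·1/16 = 16
AVL=6 ≤ VLMAX=16, so vl = 6

vl = 6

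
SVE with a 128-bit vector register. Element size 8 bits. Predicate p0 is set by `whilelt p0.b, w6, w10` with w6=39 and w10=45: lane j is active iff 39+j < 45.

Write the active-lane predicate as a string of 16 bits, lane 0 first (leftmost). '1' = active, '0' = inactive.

predicate = 1111110000000000

register lanes = 128/8 = 16
p0[j] = (39+j < 45); true for j=0..5 → 6 lanes set
bits (lane 0 leftmost): 1111110000000000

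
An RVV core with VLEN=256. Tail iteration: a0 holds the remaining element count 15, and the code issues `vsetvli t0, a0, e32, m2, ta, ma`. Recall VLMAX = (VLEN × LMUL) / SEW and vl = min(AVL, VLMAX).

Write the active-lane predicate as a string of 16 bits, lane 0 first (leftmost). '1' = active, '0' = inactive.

lanes per group: 256·2/32 = 16
vl = min(AVL, VLMAX) = min(15, 16) = 15
bits (lane 0 leftmost): 1111111111111110

predicate = 1111111111111110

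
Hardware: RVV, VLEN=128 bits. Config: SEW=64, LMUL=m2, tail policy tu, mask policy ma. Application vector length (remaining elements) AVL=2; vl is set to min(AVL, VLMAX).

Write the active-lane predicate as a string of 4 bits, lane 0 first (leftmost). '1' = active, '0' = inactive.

VLMAX = (128 × 2) / 64 = 4 lanes
vl ← min(2, 4) = 2
bits (lane 0 leftmost): 1100

predicate = 1100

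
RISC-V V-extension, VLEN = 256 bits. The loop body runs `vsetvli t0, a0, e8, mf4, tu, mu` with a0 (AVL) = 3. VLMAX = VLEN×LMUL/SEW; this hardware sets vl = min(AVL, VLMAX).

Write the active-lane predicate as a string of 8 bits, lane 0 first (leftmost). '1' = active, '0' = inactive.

VLMAX = VLEN×LMUL/SEW = 256×1/4/8 = 8
AVL=3 ≤ VLMAX=8, so vl = 3
bits (lane 0 leftmost): 11100000

predicate = 11100000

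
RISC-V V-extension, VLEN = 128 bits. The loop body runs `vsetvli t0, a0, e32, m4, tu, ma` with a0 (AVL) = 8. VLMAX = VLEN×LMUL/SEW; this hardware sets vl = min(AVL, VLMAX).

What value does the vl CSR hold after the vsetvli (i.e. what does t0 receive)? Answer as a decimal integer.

lanes per group: 128·4/32 = 16
vl ← min(8, 16) = 8

vl = 8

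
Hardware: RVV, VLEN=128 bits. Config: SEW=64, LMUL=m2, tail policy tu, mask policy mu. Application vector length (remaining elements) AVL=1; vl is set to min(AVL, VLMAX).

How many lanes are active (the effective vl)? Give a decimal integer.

lanes per group: 128·2/64 = 4
vl ← min(1, 4) = 1

vl = 1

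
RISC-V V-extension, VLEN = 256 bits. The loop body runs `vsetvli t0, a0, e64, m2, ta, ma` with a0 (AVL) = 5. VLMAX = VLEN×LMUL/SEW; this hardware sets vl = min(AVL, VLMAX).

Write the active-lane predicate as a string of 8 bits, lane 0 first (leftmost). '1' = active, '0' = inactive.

VLMAX = (256 × 2) / 64 = 8 lanes
vl = min(AVL, VLMAX) = min(5, 8) = 5
bits (lane 0 leftmost): 11111000

predicate = 11111000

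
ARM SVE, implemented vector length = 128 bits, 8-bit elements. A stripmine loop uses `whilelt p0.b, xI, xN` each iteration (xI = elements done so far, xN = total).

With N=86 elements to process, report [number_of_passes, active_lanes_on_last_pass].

[iterations, last_vl] = [6, 6]

lane count: 128 div 8 = 16
86 elements at 16/iter → 6 passes, remainder 6 on the last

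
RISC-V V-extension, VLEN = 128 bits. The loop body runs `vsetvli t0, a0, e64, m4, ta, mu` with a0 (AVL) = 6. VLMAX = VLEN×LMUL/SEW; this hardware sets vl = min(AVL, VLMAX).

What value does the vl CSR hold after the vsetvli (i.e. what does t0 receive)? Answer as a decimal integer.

vl = 6

VLMAX = VLEN×LMUL/SEW = 128×4/64 = 8
vl = min(AVL, VLMAX) = min(6, 8) = 6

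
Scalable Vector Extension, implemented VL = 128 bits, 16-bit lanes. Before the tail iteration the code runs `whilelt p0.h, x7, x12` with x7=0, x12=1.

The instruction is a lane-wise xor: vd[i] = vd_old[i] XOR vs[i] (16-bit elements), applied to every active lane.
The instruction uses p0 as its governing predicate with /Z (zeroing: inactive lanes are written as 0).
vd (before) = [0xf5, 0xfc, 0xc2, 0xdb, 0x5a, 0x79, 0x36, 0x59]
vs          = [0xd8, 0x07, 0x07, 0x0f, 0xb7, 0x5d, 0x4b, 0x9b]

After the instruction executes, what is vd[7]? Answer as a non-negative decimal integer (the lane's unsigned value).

128-bit reg / 16-bit elem → 8 lanes
p0[j] = (0+j < 1); true for j=0..0 → 1 lanes set
vd[0] xor(0xf5,0xd8) -> 0x2d
vd[1] tail/zero -> 0x00
vd[2] tail/zero -> 0x00
vd[3] tail/zero -> 0x00
vd[4] tail/zero -> 0x00
vd[5] tail/zero -> 0x00
vd[6] tail/zero -> 0x00
vd[7] tail/zero -> 0x00

vd[7] = 0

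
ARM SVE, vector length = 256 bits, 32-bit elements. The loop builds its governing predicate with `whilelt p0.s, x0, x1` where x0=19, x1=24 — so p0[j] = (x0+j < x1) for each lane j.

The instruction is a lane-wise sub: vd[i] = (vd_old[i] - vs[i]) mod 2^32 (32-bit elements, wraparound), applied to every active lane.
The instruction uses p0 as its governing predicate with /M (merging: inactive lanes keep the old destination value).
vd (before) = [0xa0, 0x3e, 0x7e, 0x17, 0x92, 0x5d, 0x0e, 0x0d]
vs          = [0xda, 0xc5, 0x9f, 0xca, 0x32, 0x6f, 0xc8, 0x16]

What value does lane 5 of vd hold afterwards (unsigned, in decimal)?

vd[5] = 93

256-bit reg / 32-bit elem → 8 lanes
whilelt: lane j active iff 19+j < 24 → j < 5 → 5 active
[0] sub(0xa0,0xda) = 0xffffffc6
[1] sub(0x3e,0xc5) = 0xffffff79
[2] sub(0x7e,0x9f) = 0xffffffdf
[3] sub(0x17,0xca) = 0xffffff4d
[4] sub(0x92,0x32) = 0x60
[5] tail/keep = 0x5d
[6] tail/keep = 0x0e
[7] tail/keep = 0x0d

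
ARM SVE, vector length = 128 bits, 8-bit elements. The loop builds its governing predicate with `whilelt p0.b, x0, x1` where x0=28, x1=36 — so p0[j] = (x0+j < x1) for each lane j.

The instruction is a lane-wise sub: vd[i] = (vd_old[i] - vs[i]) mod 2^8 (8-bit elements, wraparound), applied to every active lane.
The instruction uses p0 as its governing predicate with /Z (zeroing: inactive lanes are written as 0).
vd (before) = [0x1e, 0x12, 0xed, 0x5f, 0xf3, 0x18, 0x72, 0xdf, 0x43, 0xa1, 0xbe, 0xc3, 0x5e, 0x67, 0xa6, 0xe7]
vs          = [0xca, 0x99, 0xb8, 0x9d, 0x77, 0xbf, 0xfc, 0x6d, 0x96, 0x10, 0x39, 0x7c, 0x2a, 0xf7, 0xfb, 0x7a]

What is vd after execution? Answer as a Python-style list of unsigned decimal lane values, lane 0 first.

vd = [84, 121, 53, 194, 124, 89, 118, 114, 0, 0, 0, 0, 0, 0, 0, 0]

128-bit reg / 8-bit elem → 16 lanes
p0[j] = (28+j < 36); true for j=0..7 → 8 lanes set
[0] sub(0x1e,0xca) = 0x54
[1] sub(0x12,0x99) = 0x79
[2] sub(0xed,0xb8) = 0x35
[3] sub(0x5f,0x9d) = 0xc2
[4] sub(0xf3,0x77) = 0x7c
[5] sub(0x18,0xbf) = 0x59
[6] sub(0x72,0xfc) = 0x76
[7] sub(0xdf,0x6d) = 0x72
[8] tail/zero = 0x00
[9] tail/zero = 0x00
[10] tail/zero = 0x00
[11] tail/zero = 0x00
[12] tail/zero = 0x00
[13] tail/zero = 0x00
[14] tail/zero = 0x00
[15] tail/zero = 0x00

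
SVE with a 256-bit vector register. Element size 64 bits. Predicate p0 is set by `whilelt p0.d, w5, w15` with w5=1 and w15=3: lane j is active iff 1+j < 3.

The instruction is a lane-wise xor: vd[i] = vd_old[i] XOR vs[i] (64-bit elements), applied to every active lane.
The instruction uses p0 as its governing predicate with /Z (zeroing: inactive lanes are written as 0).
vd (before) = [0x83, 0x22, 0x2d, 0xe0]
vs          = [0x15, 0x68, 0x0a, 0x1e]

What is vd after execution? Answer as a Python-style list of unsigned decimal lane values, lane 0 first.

lane count: 256 div 64 = 4
active while 1+j < 3, i.e. j ∈ [0,2) capped at 4 ⇒ 2
[0] xor(0x83,0x15) = 0x96
[1] xor(0x22,0x68) = 0x4a
[2] tail/zero = 0x00
[3] tail/zero = 0x00

vd = [150, 74, 0, 0]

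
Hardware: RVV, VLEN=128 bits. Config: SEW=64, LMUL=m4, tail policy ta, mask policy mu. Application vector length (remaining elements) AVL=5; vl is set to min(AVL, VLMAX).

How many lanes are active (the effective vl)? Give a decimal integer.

vl = 5

VLMAX = VLEN×LMUL/SEW = 128×4/64 = 8
vl ← min(5, 8) = 5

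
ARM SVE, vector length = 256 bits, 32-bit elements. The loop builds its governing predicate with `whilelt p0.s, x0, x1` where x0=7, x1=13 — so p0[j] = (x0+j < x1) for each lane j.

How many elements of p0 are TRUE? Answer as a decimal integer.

vl = 6

register lanes = 256/32 = 8
whilelt: lane j active iff 7+j < 13 → j < 6 → 6 active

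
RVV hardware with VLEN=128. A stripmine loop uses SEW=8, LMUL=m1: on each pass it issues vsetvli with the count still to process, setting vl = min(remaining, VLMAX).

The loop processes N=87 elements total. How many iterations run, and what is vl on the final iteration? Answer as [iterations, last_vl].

VLMAX = (128 × 1) / 8 = 16 lanes
N=87: ⌈87/16⌉ = 6 iters; last vl = 87 − 5×16 = 7

[iterations, last_vl] = [6, 7]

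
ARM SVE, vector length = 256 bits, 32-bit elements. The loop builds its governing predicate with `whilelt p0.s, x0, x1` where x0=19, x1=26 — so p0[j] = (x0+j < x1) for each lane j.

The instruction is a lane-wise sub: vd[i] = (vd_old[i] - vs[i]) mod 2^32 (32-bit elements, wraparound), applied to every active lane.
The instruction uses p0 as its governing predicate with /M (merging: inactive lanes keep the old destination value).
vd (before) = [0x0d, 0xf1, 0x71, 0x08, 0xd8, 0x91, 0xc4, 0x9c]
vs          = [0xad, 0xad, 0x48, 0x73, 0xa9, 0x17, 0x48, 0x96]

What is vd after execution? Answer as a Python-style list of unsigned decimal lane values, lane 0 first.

vd = [4294967136, 68, 41, 4294967189, 47, 122, 124, 156]

register lanes = 256/32 = 8
whilelt: lane j active iff 19+j < 26 → j < 7 → 7 active
  i=0: sub(0x0d,0xad) → 4294967136
  i=1: sub(0xf1,0xad) → 68
  i=2: sub(0x71,0x48) → 41
  i=3: sub(0x08,0x73) → 4294967189
  i=4: sub(0xd8,0xa9) → 47
  i=5: sub(0x91,0x17) → 122
  i=6: sub(0xc4,0x48) → 124
  i=7: tail/keep → 156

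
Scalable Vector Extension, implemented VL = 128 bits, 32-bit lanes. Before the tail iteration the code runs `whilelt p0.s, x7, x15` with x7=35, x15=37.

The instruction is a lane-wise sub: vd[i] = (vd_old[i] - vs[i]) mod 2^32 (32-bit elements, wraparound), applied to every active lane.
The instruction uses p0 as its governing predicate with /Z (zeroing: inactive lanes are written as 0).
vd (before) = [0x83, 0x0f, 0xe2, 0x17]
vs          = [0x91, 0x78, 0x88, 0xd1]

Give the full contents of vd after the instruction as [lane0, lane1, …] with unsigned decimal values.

vd = [4294967282, 4294967191, 0, 0]

lane count: 128 div 32 = 4
p0[j] = (35+j < 37); true for j=0..1 → 2 lanes set
  i=0: sub(0x83,0x91) → 4294967282
  i=1: sub(0x0f,0x78) → 4294967191
  i=2: tail/zero → 0
  i=3: tail/zero → 0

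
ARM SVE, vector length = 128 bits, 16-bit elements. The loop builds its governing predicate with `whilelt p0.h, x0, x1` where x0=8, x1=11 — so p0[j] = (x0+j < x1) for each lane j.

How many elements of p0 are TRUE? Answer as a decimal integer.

lane count: 128 div 16 = 8
active while 8+j < 11, i.e. j ∈ [0,3) capped at 8 ⇒ 3

vl = 3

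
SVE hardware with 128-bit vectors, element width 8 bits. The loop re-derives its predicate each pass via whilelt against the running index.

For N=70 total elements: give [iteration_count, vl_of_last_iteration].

128-bit reg / 8-bit elem → 16 lanes
iterations = ceil(70/16) = 5; final-pass vl = 6

[iterations, last_vl] = [5, 6]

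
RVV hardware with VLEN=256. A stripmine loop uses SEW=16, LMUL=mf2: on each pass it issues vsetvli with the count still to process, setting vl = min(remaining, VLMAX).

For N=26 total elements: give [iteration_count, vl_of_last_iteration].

VLMAX = VLEN×LMUL/SEW = 256×1/2/16 = 8
N=26: ⌈26/8⌉ = 4 iters; last vl = 26 − 3×8 = 2

[iterations, last_vl] = [4, 2]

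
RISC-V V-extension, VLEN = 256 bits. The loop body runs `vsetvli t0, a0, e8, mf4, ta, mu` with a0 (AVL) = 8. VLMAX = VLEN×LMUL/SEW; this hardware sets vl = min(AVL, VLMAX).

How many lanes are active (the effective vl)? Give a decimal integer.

VLMAX = VLEN×LMUL/SEW = 256×1/4/8 = 8
AVL=8 ≤ VLMAX=8, so vl = 8

vl = 8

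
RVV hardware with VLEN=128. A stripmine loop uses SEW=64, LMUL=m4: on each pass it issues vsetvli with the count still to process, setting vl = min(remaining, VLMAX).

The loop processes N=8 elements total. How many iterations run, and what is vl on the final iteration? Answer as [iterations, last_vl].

VLMAX = (128 × 4) / 64 = 8 lanes
8 elements at 8/iter → 1 passes, remainder 8 on the last

[iterations, last_vl] = [1, 8]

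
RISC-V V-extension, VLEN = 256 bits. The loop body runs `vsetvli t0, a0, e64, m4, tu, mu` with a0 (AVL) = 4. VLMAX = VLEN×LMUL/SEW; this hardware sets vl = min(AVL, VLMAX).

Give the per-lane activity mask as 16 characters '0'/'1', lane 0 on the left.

VLMAX = (256 × 4) / 64 = 16 lanes
vl = min(AVL, VLMAX) = min(4, 16) = 4
bits (lane 0 leftmost): 1111000000000000

predicate = 1111000000000000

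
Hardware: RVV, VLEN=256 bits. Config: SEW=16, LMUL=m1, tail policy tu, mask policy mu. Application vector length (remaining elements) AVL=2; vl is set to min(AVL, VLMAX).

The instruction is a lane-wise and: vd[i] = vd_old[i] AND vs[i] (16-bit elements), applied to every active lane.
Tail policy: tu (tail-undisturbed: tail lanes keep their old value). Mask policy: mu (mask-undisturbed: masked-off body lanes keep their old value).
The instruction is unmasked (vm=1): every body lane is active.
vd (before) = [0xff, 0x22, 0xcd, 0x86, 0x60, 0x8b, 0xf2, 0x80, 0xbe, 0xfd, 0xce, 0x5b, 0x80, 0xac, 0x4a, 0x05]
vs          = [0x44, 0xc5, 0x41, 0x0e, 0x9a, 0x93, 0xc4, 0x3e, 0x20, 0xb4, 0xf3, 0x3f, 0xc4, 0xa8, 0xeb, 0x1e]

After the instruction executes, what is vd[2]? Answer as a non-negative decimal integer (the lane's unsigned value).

VLMAX = (256 × 1) / 16 = 16 lanes
vl = min(AVL, VLMAX) = min(2, 16) = 2
[0] and(0xff,0x44) = 0x44
[1] and(0x22,0xc5) = 0x00
[2] tail/keep = 0xcd
[3] tail/keep = 0x86
[4] tail/keep = 0x60
[5] tail/keep = 0x8b
[6] tail/keep = 0xf2
[7] tail/keep = 0x80
[8] tail/keep = 0xbe
[9] tail/keep = 0xfd
[10] tail/keep = 0xce
[11] tail/keep = 0x5b
[12] tail/keep = 0x80
[13] tail/keep = 0xac
[14] tail/keep = 0x4a
[15] tail/keep = 0x05

vd[2] = 205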